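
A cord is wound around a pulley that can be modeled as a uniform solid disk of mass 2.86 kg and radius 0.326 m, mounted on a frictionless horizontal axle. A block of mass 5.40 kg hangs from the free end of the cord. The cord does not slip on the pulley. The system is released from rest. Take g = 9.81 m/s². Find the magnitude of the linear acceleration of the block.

a ≈ 7.76 m/s²

I = ½MR² = (1/2)(2.86)(0.326)² = 0.1520 kg·m².
Block: mg − T = ma. Pulley: TR = Iα. No-slip: a = αR, so T = (I/R²)a = 1.430·a.
Then mg = (m + 1.430)a, so a = (5.40)(9.81)/(5.40 + 1.430) = 7.756 m/s².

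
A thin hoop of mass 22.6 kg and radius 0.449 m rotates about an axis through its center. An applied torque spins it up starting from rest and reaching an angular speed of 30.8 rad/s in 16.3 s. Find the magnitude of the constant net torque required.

τ ≈ 8.61 N·m

I = MR² = (22.6)(0.449)² = 4.556 kg·m².
α = Δω/Δt = (30.8 − 0)/16.3 = 1.890 rad/s².
τ = Iα = (4.556)(1.890) = 8.609 N·m.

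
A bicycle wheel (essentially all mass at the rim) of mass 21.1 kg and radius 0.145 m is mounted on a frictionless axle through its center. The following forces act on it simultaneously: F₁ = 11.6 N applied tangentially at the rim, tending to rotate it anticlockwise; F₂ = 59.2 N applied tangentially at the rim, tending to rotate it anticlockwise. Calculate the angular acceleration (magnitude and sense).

I = MR² = (21.1)(0.145)² = 0.4436 kg·m².
Taking anticlockwise as positive: τ₁ = +(11.6)(0.145) = +1.682 N·m; τ₂ = +(59.2)(0.145) = +8.584 N·m.
Net torque τ = 10.27 N·m.
α = τ/I = 10.27/0.4436 = 23.14 rad/s².

α ≈ 23.1 rad/s², anticlockwise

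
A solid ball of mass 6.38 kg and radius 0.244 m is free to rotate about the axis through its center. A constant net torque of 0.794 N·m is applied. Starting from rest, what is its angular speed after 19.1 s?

ω ≈ 99.8 rad/s

I = (2/5)MR² = (2/5)(6.38)(0.244)² = 0.1519 kg·m².
α = τ/I = 0.794/0.1519 = 5.226 rad/s².
ω = ω₀ + αt = 0 + (5.226)(19.1) = 99.81 rad/s.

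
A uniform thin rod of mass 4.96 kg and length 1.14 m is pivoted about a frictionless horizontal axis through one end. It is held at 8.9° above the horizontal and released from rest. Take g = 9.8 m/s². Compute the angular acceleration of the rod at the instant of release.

About the pivot, I = (1/3)ML² = (1/3)(4.96)(1.14)² = 2.149 kg·m².
The weight acts at the center, a distance L/2 = 0.5700 m from the pivot; τ = Mg(L/2) cos 8.9° = 27.37 N·m.
α = τ/I = 27.37/2.149 = 12.74 rad/s².

α ≈ 12.7 rad/s²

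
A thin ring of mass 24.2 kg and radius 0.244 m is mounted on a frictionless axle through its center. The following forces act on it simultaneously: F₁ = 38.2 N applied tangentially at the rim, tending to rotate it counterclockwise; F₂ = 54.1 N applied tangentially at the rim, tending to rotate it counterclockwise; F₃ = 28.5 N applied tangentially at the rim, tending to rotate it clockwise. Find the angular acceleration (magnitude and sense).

α ≈ 10.8 rad/s², counterclockwise

I = MR² = (24.2)(0.244)² = 1.441 kg·m².
Taking counterclockwise as positive: τ₁ = +(38.2)(0.244) = +9.321 N·m; τ₂ = +(54.1)(0.244) = +13.20 N·m; τ₃ = −(28.5)(0.244) = −6.954 N·m.
Net torque τ = 15.57 N·m.
α = τ/I = 15.57/1.441 = 10.80 rad/s².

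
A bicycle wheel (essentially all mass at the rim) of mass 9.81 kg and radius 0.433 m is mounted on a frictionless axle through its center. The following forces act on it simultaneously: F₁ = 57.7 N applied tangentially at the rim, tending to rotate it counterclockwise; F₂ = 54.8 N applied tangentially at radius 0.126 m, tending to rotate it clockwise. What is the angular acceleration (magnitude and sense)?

α ≈ 9.83 rad/s², counterclockwise

I = MR² = (9.81)(0.433)² = 1.839 kg·m².
Taking counterclockwise as positive: τ₁ = +(57.7)(0.433) = +24.98 N·m; τ₂ = −(54.8)(0.126) = −6.905 N·m.
Net torque τ = 18.08 N·m.
α = τ/I = 18.08/1.839 = 9.830 rad/s².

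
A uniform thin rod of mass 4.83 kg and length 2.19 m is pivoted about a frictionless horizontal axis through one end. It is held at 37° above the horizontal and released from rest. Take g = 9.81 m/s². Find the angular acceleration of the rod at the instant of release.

About the pivot, I = (1/3)ML² = (1/3)(4.83)(2.19)² = 7.722 kg·m².
The weight acts at the center, a distance L/2 = 1.095 m from the pivot; τ = Mg(L/2) cos 37° = 41.44 N·m.
α = τ/I = 41.44/7.722 = 5.366 rad/s².

α ≈ 5.37 rad/s²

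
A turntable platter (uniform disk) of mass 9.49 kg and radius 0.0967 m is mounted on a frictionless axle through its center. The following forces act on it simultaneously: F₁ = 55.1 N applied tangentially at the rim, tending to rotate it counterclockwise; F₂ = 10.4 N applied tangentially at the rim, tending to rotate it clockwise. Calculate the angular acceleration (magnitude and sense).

I = ½MR² = (1/2)(9.49)(0.0967)² = 0.04437 kg·m².
Taking counterclockwise as positive: τ₁ = +(55.1)(0.0967) = +5.328 N·m; τ₂ = −(10.4)(0.0967) = −1.006 N·m.
Net torque τ = 4.322 N·m.
α = τ/I = 4.322/0.04437 = 97.42 rad/s².

α ≈ 97.4 rad/s², counterclockwise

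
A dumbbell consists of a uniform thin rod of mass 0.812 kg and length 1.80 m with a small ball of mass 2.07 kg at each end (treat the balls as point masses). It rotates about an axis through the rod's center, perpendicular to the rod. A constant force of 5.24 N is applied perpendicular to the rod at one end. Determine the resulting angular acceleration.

I_rod = (1/12)ML² = (1/12)(0.812)(1.80)² = 0.2192 kg·m².
I_balls = 2·m·(L/2)² = 2(2.07)(0.9000)² = 3.353 kg·m².
Total I = 3.573 kg·m².
τ = F·(L/2) = (5.24)(0.900) = 4.716 N·m.
α = τ/I = 4.716/3.573 = 1.320 rad/s².

α ≈ 1.32 rad/s²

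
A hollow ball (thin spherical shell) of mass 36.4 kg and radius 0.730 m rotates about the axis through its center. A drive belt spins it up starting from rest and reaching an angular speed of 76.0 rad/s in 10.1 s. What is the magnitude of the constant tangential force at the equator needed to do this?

I = (2/3)MR² = (2/3)(36.4)(0.730)² = 12.93 kg·m².
α = Δω/Δt = (76.0 − 0)/10.1 = 7.525 rad/s².
The required torque is τ = Iα = (12.93)(7.525) = 97.31 N·m.
A tangential force at the equator gives τ = FR, so F = τ/R = 97.31/0.730 = 133.3 N.

F ≈ 133 N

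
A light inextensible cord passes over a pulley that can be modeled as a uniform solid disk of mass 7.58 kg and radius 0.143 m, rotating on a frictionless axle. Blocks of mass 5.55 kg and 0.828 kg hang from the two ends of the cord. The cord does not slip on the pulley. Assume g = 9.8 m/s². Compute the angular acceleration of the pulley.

α ≈ 31.8 rad/s²

I = ½MR² = (1/2)(7.58)(0.143)² = 0.07750 kg·m².
Heavier block: m₁g − T₁ = m₁a. Lighter block: T₂ − m₂g = m₂a.
Pulley: (T₁ − T₂)R = Iα = I(a/R), so T₁ − T₂ = (I/R²)a = (1/2)M_p a = 3.790·a.
Adding the three: (m₁ − m₂)g = (m₁ + m₂ + 3.790)a, so a = (5.55 − 0.828)(9.8)/(5.55 + 0.828 + 3.790) = 4.551 m/s².
α = a/R = 4.551/0.143 = 31.83 rad/s².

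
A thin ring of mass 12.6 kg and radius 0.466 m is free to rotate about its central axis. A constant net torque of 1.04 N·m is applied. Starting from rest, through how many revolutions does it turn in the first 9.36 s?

≈ 2.65 revolutions

I = MR² = (12.6)(0.466)² = 2.736 kg·m².
α = τ/I = 1.04/2.736 = 0.3801 rad/s².
θ = ½αt² = ½(0.3801)(9.36)² = 16.65 rad.
Revolutions = θ/(2π) = 2.650.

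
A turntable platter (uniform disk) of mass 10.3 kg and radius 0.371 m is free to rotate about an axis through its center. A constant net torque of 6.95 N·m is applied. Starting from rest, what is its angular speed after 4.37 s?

I = ½MR² = (1/2)(10.3)(0.371)² = 0.7089 kg·m².
α = τ/I = 6.95/0.7089 = 9.805 rad/s².
ω = ω₀ + αt = 0 + (9.805)(4.37) = 42.85 rad/s.

ω ≈ 42.8 rad/s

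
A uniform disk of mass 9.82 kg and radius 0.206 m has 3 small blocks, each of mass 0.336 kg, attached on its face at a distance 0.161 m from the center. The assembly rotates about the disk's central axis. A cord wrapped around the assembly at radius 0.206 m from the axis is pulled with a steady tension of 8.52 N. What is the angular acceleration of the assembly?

α ≈ 7.48 rad/s²

I_disk = ½MR² = ½(9.82)(0.206)² = 0.2084 kg·m².
I_blocks = 3·m·r² = 3(0.336)(0.161)² = 0.02613 kg·m².
Total I = 0.2345 kg·m².
τ = F r = (8.52)(0.206) = 1.755 N·m.
α = τ/I = 1.755/0.2345 = 7.485 rad/s².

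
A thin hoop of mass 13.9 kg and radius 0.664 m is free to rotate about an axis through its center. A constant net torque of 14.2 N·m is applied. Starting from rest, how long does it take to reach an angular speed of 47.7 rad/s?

I = MR² = (13.9)(0.664)² = 6.128 kg·m².
α = τ/I = 14.2/6.128 = 2.317 rad/s².
ω = αt ⇒ t = ω/α = 47.7/2.317 = 20.59 s.

t ≈ 20.6 s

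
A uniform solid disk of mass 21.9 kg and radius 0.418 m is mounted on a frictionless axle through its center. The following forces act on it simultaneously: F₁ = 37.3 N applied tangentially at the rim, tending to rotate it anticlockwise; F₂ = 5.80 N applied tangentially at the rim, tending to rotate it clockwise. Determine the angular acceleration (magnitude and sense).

α ≈ 6.88 rad/s², anticlockwise

I = ½MR² = (1/2)(21.9)(0.418)² = 1.913 kg·m².
Taking anticlockwise as positive: τ₁ = +(37.3)(0.418) = +15.59 N·m; τ₂ = −(5.80)(0.418) = −2.424 N·m.
Net torque τ = 13.17 N·m.
α = τ/I = 13.17/1.913 = 6.882 rad/s².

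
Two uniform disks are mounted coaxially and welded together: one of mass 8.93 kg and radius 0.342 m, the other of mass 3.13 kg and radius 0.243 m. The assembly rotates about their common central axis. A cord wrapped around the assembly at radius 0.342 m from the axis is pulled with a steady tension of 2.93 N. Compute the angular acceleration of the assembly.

I = ½M₁R₁² + ½M₂R₂² = ½(8.93)(0.342)² + ½(3.13)(0.243)² = 0.6147 kg·m².
τ = F r = (2.93)(0.342) = 1.002 N·m.
α = τ/I = 1.002/0.6147 = 1.630 rad/s².

α ≈ 1.63 rad/s²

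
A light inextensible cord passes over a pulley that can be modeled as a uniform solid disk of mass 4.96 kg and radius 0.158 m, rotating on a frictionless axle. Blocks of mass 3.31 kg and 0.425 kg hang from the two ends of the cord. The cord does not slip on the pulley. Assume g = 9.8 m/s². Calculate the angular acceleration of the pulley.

I = ½MR² = (1/2)(4.96)(0.158)² = 0.06191 kg·m².
Heavier block: m₁g − T₁ = m₁a. Lighter block: T₂ − m₂g = m₂a.
Pulley: (T₁ − T₂)R = Iα = I(a/R), so T₁ − T₂ = (I/R²)a = (1/2)M_p a = 2.480·a.
Adding the three: (m₁ − m₂)g = (m₁ + m₂ + 2.480)a, so a = (3.31 − 0.425)(9.8)/(3.31 + 0.425 + 2.480) = 4.549 m/s².
α = a/R = 4.549/0.158 = 28.79 rad/s².

α ≈ 28.8 rad/s²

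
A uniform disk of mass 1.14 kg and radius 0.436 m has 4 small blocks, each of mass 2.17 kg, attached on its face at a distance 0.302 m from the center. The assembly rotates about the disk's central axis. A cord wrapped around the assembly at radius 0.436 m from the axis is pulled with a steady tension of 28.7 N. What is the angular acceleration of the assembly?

I_disk = ½MR² = ½(1.14)(0.436)² = 0.1084 kg·m².
I_blocks = 4·m·r² = 4(2.17)(0.302)² = 0.7917 kg·m².
Total I = 0.9000 kg·m².
τ = F r = (28.7)(0.436) = 12.51 N·m.
α = τ/I = 12.51/0.9000 = 13.90 rad/s².

α ≈ 13.9 rad/s²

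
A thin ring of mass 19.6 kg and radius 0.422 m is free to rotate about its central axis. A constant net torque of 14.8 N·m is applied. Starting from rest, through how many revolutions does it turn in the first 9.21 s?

≈ 28.6 revolutions

I = MR² = (19.6)(0.422)² = 3.490 kg·m².
α = τ/I = 14.8/3.490 = 4.240 rad/s².
θ = ½αt² = ½(4.240)(9.21)² = 179.8 rad.
Revolutions = θ/(2π) = 28.62.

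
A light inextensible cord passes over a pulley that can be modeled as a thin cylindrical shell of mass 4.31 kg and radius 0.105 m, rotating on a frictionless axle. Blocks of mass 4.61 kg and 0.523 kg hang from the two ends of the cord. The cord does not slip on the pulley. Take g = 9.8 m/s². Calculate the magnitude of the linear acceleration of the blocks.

I = MR² = (4.31)(0.105)² = 0.04752 kg·m².
Heavier block: m₁g − T₁ = m₁a. Lighter block: T₂ − m₂g = m₂a.
Pulley: (T₁ − T₂)R = Iα = I(a/R), so T₁ − T₂ = (I/R²)a = 1·M_p a = 4.310·a.
Adding the three: (m₁ − m₂)g = (m₁ + m₂ + 4.310)a, so a = (4.61 − 0.523)(9.8)/(4.61 + 0.523 + 4.310) = 4.242 m/s².

a ≈ 4.24 m/s²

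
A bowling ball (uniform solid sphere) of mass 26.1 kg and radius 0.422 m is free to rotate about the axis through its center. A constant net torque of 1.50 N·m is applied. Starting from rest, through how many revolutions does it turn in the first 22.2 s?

I = (2/5)MR² = (2/5)(26.1)(0.422)² = 1.859 kg·m².
α = τ/I = 1.50/1.859 = 0.8068 rad/s².
θ = ½αt² = ½(0.8068)(22.2)² = 198.8 rad.
Revolutions = θ/(2π) = 31.64.

≈ 31.6 revolutions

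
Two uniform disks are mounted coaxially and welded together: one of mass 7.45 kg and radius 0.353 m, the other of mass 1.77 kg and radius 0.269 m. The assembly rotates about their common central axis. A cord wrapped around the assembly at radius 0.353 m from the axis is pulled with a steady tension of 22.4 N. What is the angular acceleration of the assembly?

α ≈ 15.0 rad/s²

I = ½M₁R₁² + ½M₂R₂² = ½(7.45)(0.353)² + ½(1.77)(0.269)² = 0.5282 kg·m².
τ = F r = (22.4)(0.353) = 7.907 N·m.
α = τ/I = 7.907/0.5282 = 14.97 rad/s².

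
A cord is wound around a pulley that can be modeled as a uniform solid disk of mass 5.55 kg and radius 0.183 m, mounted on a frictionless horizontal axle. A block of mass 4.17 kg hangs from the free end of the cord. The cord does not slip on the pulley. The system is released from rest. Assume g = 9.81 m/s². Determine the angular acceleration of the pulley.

I = ½MR² = (1/2)(5.55)(0.183)² = 0.09293 kg·m².
Block: mg − T = ma. Pulley: TR = Iα. No-slip: a = αR, so T = (I/R²)a = 2.775·a.
Then mg = (m + 2.775)a, so a = (4.17)(9.81)/(4.17 + 2.775) = 5.890 m/s².
α = a/R = 5.890/0.183 = 32.19 rad/s².

α ≈ 32.2 rad/s²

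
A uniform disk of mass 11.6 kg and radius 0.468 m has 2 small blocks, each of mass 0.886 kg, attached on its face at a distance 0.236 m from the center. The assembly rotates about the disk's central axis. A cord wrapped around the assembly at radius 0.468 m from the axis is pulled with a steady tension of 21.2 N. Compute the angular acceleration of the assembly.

I_disk = ½MR² = ½(11.6)(0.468)² = 1.270 kg·m².
I_blocks = 2·m·r² = 2(0.886)(0.236)² = 0.09869 kg·m².
Total I = 1.369 kg·m².
τ = F r = (21.2)(0.468) = 9.922 N·m.
α = τ/I = 9.922/1.369 = 7.247 rad/s².

α ≈ 7.25 rad/s²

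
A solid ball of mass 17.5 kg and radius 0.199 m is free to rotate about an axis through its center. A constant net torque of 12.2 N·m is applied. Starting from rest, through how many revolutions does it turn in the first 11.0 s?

≈ 424 revolutions

I = (2/5)MR² = (2/5)(17.5)(0.199)² = 0.2772 kg·m².
α = τ/I = 12.2/0.2772 = 44.01 rad/s².
θ = ½αt² = ½(44.01)(11.0)² = 2663 rad.
Revolutions = θ/(2π) = 423.8.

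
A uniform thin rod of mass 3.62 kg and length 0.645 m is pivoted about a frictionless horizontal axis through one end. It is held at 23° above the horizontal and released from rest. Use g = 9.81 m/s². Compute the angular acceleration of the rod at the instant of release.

α ≈ 21.0 rad/s²

About the pivot, I = (1/3)ML² = (1/3)(3.62)(0.645)² = 0.5020 kg·m².
The weight acts at the center, a distance L/2 = 0.3225 m from the pivot; τ = Mg(L/2) cos 23° = 10.54 N·m.
α = τ/I = 10.54/0.5020 = 21.00 rad/s².
(Equivalently α = (3g/(2L)) cos 23° = 21.00 rad/s².)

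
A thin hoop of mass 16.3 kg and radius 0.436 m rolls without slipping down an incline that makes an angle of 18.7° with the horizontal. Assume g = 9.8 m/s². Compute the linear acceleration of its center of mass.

Translation along the incline: Mg sinθ − f = Ma.
Rotation about the center: fR = Iα with I = MR². No-slip gives a = αR, so f = (I/R²)a = M a.
Substituting: Mg sinθ = (1 + 1.000)Ma, so a = g sinθ/(1 + 1.000) = (9.8) sin 18.7° / 2.000 = 1.571 m/s².

a ≈ 1.57 m/s²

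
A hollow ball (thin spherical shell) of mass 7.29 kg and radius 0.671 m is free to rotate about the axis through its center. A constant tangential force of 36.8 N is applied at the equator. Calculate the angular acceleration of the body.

I = (2/3)MR² = (2/3)(7.29)(0.671)² = 2.188 kg·m².
τ = F R = (36.8)(0.671) = 24.69 N·m.
From τ = Iα: α = 24.69/2.188 = 11.28 rad/s².

α ≈ 11.3 rad/s²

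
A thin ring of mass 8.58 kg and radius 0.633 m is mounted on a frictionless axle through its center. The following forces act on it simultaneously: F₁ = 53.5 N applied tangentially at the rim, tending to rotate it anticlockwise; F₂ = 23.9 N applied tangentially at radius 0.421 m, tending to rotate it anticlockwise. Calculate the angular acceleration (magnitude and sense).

α ≈ 12.8 rad/s², anticlockwise

I = MR² = (8.58)(0.633)² = 3.438 kg·m².
Taking anticlockwise as positive: τ₁ = +(53.5)(0.633) = +33.87 N·m; τ₂ = +(23.9)(0.421) = +10.06 N·m.
Net torque τ = 43.93 N·m.
α = τ/I = 43.93/3.438 = 12.78 rad/s².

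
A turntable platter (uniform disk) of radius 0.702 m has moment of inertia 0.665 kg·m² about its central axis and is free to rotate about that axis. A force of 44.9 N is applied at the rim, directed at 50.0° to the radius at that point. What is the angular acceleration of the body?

α ≈ 36.3 rad/s²

Only the tangential component produces torque: τ = F R sinθ = (44.9)(0.702) sin 50.0° = 24.15 N·m.
Newton's second law for rotation, τ = Iα, gives α = τ/I = 24.15/0.6650 = 36.31 rad/s².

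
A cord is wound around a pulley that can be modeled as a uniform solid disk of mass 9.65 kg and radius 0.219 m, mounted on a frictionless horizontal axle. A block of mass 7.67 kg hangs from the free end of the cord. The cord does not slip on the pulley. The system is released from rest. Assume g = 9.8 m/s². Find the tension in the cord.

I = ½MR² = (1/2)(9.65)(0.219)² = 0.2314 kg·m².
Block: mg − T = ma. Pulley: TR = Iα. No-slip: a = αR, so T = (I/R²)a = 4.825·a.
Then mg = (m + 4.825)a, so a = (7.67)(9.8)/(7.67 + 4.825) = 6.016 m/s².
T = 4.825·a = 29.03 N.

T ≈ 29.0 N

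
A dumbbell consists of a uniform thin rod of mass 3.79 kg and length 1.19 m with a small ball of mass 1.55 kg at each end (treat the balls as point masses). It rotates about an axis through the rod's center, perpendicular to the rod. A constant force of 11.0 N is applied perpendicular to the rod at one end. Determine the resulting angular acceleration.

α ≈ 4.24 rad/s²

I_rod = (1/12)ML² = (1/12)(3.79)(1.19)² = 0.4473 kg·m².
I_balls = 2·m·(L/2)² = 2(1.55)(0.5950)² = 1.097 kg·m².
Total I = 1.545 kg·m².
τ = F·(L/2) = (11.0)(0.595) = 6.545 N·m.
α = τ/I = 6.545/1.545 = 4.237 rad/s².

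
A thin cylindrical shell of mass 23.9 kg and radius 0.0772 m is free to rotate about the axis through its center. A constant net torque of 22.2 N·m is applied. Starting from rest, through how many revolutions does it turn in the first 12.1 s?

I = MR² = (23.9)(0.0772)² = 0.1424 kg·m².
α = τ/I = 22.2/0.1424 = 155.9 rad/s².
θ = ½αt² = ½(155.9)(12.1)² = 11410 rad.
Revolutions = θ/(2π) = 1816.

≈ 1820 revolutions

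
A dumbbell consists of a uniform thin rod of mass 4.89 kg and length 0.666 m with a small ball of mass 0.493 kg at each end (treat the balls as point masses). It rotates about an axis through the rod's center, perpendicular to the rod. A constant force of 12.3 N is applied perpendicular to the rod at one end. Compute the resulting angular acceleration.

α ≈ 14.1 rad/s²

I_rod = (1/12)ML² = (1/12)(4.89)(0.666)² = 0.1807 kg·m².
I_balls = 2·m·(L/2)² = 2(0.493)(0.3330)² = 0.1093 kg·m².
Total I = 0.2901 kg·m².
τ = F·(L/2) = (12.3)(0.333) = 4.096 N·m.
α = τ/I = 4.096/0.2901 = 14.12 rad/s².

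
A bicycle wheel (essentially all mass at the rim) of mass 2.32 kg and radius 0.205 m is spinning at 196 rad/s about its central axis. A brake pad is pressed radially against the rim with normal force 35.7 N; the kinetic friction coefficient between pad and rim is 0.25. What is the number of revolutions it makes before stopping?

I = MR² = (2.32)(0.205)² = 0.09750 kg·m².
Friction force f = μN = (0.25)(35.7) = 8.925 N at the rim; torque magnitude τ = fR = 1.830 N·m, opposing ω.
|α| = τ/I = 1.830/0.09750 = 18.77 rad/s² (deceleration).
ω² = ω₀² − 2|α|θ with ω = 0 ⇒ θ = ω₀²/(2|α|) = 1024 rad = 162.9 rev.

≈ 163 revolutions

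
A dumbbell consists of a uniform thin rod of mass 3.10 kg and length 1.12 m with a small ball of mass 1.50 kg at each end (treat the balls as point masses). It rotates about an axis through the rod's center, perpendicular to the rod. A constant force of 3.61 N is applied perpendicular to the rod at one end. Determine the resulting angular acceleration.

I_rod = (1/12)ML² = (1/12)(3.10)(1.12)² = 0.3241 kg·m².
I_balls = 2·m·(L/2)² = 2(1.50)(0.5600)² = 0.9408 kg·m².
Total I = 1.265 kg·m².
τ = F·(L/2) = (3.61)(0.560) = 2.022 N·m.
α = τ/I = 2.022/1.265 = 1.598 rad/s².

α ≈ 1.60 rad/s²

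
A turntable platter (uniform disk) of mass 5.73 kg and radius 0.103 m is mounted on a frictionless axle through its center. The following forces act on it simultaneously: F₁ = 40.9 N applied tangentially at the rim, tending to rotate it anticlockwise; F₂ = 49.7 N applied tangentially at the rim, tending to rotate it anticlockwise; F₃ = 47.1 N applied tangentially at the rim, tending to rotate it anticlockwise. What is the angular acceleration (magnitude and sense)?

α ≈ 467 rad/s², anticlockwise

I = ½MR² = (1/2)(5.73)(0.103)² = 0.03039 kg·m².
Taking anticlockwise as positive: τ₁ = +(40.9)(0.103) = +4.213 N·m; τ₂ = +(49.7)(0.103) = +5.119 N·m; τ₃ = +(47.1)(0.103) = +4.851 N·m.
Net torque τ = 14.18 N·m.
α = τ/I = 14.18/0.03039 = 466.6 rad/s².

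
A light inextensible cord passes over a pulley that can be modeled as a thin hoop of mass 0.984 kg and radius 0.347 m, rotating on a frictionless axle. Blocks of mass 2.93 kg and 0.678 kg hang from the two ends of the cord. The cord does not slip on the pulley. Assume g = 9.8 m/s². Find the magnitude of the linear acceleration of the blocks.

a ≈ 4.81 m/s²

I = MR² = (0.984)(0.347)² = 0.1185 kg·m².
Heavier block: m₁g − T₁ = m₁a. Lighter block: T₂ − m₂g = m₂a.
Pulley: (T₁ − T₂)R = Iα = I(a/R), so T₁ − T₂ = (I/R²)a = 1·M_p a = 0.9840·a.
Adding the three: (m₁ − m₂)g = (m₁ + m₂ + 0.9840)a, so a = (2.93 − 0.678)(9.8)/(2.93 + 0.678 + 0.9840) = 4.806 m/s².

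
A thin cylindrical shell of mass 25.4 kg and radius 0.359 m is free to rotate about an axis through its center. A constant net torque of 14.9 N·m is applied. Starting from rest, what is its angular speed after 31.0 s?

I = MR² = (25.4)(0.359)² = 3.274 kg·m².
α = τ/I = 14.9/3.274 = 4.552 rad/s².
ω = ω₀ + αt = 0 + (4.552)(31.0) = 141.1 rad/s.

ω ≈ 141 rad/s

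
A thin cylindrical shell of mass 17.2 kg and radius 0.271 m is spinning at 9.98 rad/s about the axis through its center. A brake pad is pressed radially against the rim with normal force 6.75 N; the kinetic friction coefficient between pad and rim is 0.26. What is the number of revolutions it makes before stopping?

I = MR² = (17.2)(0.271)² = 1.263 kg·m².
Friction force f = μN = (0.26)(6.75) = 1.755 N at the rim; torque magnitude τ = fR = 0.4756 N·m, opposing ω.
|α| = τ/I = 0.4756/1.263 = 0.3765 rad/s² (deceleration).
ω² = ω₀² − 2|α|θ with ω = 0 ⇒ θ = ω₀²/(2|α|) = 132.3 rad = 21.05 rev.

≈ 21.1 revolutions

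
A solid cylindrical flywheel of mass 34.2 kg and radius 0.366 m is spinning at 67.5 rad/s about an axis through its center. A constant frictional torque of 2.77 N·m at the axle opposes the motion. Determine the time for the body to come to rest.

t ≈ 55.8 s

I = ½MR² = (1/2)(34.2)(0.366)² = 2.291 kg·m².
The net torque has magnitude 2.77 N·m, opposing ω.
|α| = τ/I = 2.770/2.291 = 1.209 rad/s² (deceleration).
0 = ω₀ − |α|t ⇒ t = ω₀/|α| = 67.5/1.209 = 55.82 s.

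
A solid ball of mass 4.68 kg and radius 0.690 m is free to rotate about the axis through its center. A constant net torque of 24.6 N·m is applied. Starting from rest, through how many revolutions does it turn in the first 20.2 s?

≈ 896 revolutions

I = (2/5)MR² = (2/5)(4.68)(0.690)² = 0.8913 kg·m².
α = τ/I = 24.6/0.8913 = 27.60 rad/s².
θ = ½αt² = ½(27.60)(20.2)² = 5631 rad.
Revolutions = θ/(2π) = 896.2.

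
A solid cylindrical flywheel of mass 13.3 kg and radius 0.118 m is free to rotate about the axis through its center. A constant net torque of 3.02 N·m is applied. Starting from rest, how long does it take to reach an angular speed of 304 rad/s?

t ≈ 9.32 s

I = ½MR² = (1/2)(13.3)(0.118)² = 0.09259 kg·m².
α = τ/I = 3.02/0.09259 = 32.62 rad/s².
ω = αt ⇒ t = ω/α = 304/32.62 = 9.321 s.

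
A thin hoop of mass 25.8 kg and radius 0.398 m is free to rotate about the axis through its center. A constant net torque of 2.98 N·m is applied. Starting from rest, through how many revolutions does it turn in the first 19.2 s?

≈ 21.4 revolutions

I = MR² = (25.8)(0.398)² = 4.087 kg·m².
α = τ/I = 2.98/4.087 = 0.7292 rad/s².
θ = ½αt² = ½(0.7292)(19.2)² = 134.4 rad.
Revolutions = θ/(2π) = 21.39.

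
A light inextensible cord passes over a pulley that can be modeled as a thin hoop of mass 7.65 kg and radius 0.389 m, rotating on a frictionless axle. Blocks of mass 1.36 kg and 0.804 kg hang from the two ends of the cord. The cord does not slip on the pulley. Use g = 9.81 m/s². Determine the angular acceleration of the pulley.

I = MR² = (7.65)(0.389)² = 1.158 kg·m².
Heavier block: m₁g − T₁ = m₁a. Lighter block: T₂ − m₂g = m₂a.
Pulley: (T₁ − T₂)R = Iα = I(a/R), so T₁ − T₂ = (I/R²)a = 1·M_p a = 7.650·a.
Adding the three: (m₁ − m₂)g = (m₁ + m₂ + 7.650)a, so a = (1.36 − 0.804)(9.81)/(1.36 + 0.804 + 7.650) = 0.5558 m/s².
α = a/R = 0.5558/0.389 = 1.429 rad/s².

α ≈ 1.43 rad/s²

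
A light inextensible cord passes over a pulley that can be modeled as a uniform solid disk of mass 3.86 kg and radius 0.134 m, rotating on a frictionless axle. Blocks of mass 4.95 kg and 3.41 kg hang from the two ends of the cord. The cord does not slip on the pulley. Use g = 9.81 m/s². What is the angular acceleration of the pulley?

α ≈ 11.0 rad/s²

I = ½MR² = (1/2)(3.86)(0.134)² = 0.03466 kg·m².
Heavier block: m₁g − T₁ = m₁a. Lighter block: T₂ − m₂g = m₂a.
Pulley: (T₁ − T₂)R = Iα = I(a/R), so T₁ − T₂ = (I/R²)a = (1/2)M_p a = 1.930·a.
Adding the three: (m₁ − m₂)g = (m₁ + m₂ + 1.930)a, so a = (4.95 − 3.41)(9.81)/(4.95 + 3.41 + 1.930) = 1.468 m/s².
α = a/R = 1.468/0.134 = 10.96 rad/s².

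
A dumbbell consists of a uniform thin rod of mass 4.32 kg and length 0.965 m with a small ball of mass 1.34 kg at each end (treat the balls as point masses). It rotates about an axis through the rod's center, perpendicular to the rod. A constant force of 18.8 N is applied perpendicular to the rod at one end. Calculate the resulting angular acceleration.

I_rod = (1/12)ML² = (1/12)(4.32)(0.965)² = 0.3352 kg·m².
I_balls = 2·m·(L/2)² = 2(1.34)(0.4825)² = 0.6239 kg·m².
Total I = 0.9592 kg·m².
τ = F·(L/2) = (18.8)(0.482) = 9.071 N·m.
α = τ/I = 9.071/0.9592 = 9.457 rad/s².

α ≈ 9.46 rad/s²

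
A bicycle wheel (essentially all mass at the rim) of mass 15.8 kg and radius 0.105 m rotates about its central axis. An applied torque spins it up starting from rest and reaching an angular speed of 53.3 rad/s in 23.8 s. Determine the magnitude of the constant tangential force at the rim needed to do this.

I = MR² = (15.8)(0.105)² = 0.1742 kg·m².
α = Δω/Δt = (53.3 − 0)/23.8 = 2.239 rad/s².
The required torque is τ = Iα = (0.1742)(2.239) = 0.3901 N·m.
A tangential force at the rim gives τ = FR, so F = τ/R = 0.3901/0.105 = 3.715 N.

F ≈ 3.72 N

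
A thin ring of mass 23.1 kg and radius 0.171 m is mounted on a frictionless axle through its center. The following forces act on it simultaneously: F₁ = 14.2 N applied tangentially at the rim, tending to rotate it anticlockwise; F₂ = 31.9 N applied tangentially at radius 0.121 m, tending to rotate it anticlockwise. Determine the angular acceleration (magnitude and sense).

α ≈ 9.31 rad/s², anticlockwise

I = MR² = (23.1)(0.171)² = 0.6755 kg·m².
Taking anticlockwise as positive: τ₁ = +(14.2)(0.171) = +2.428 N·m; τ₂ = +(31.9)(0.121) = +3.860 N·m.
Net torque τ = 6.288 N·m.
α = τ/I = 6.288/0.6755 = 9.309 rad/s².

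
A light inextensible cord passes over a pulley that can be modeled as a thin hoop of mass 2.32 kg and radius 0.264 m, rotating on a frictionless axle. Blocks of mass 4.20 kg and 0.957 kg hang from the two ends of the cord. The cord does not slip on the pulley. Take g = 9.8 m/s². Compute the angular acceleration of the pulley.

I = MR² = (2.32)(0.264)² = 0.1617 kg·m².
Heavier block: m₁g − T₁ = m₁a. Lighter block: T₂ − m₂g = m₂a.
Pulley: (T₁ − T₂)R = Iα = I(a/R), so T₁ − T₂ = (I/R²)a = 1·M_p a = 2.320·a.
Adding the three: (m₁ − m₂)g = (m₁ + m₂ + 2.320)a, so a = (4.20 − 0.957)(9.8)/(4.20 + 0.957 + 2.320) = 4.251 m/s².
α = a/R = 4.251/0.264 = 16.10 rad/s².

α ≈ 16.1 rad/s²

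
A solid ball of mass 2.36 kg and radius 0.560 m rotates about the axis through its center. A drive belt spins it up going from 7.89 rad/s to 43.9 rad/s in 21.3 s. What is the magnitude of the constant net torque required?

τ ≈ 0.500 N·m

I = (2/5)MR² = (2/5)(2.36)(0.560)² = 0.2960 kg·m².
α = Δω/Δt = (43.9 − 7.89)/21.3 = 1.691 rad/s².
τ = Iα = (0.2960)(1.691) = 0.5005 N·m.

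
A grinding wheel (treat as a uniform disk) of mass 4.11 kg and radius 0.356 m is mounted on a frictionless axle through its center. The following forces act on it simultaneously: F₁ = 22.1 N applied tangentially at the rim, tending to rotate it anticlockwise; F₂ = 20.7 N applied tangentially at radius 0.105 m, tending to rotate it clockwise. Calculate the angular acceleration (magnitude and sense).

α ≈ 21.9 rad/s², anticlockwise

I = ½MR² = (1/2)(4.11)(0.356)² = 0.2604 kg·m².
Taking anticlockwise as positive: τ₁ = +(22.1)(0.356) = +7.868 N·m; τ₂ = −(20.7)(0.105) = −2.173 N·m.
Net torque τ = 5.694 N·m.
α = τ/I = 5.694/0.2604 = 21.86 rad/s².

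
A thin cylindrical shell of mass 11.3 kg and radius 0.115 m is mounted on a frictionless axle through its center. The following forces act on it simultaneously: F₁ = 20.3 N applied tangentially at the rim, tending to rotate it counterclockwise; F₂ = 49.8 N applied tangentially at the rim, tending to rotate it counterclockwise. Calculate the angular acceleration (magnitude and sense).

I = MR² = (11.3)(0.115)² = 0.1494 kg·m².
Taking counterclockwise as positive: τ₁ = +(20.3)(0.115) = +2.335 N·m; τ₂ = +(49.8)(0.115) = +5.727 N·m.
Net torque τ = 8.062 N·m.
α = τ/I = 8.062/0.1494 = 53.94 rad/s².

α ≈ 53.9 rad/s², counterclockwise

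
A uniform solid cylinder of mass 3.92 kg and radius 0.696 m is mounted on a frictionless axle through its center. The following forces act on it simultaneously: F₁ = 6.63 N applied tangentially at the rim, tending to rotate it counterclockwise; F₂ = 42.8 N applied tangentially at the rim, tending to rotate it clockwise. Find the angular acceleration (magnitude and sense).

I = ½MR² = (1/2)(3.92)(0.696)² = 0.9495 kg·m².
Taking counterclockwise as positive: τ₁ = +(6.63)(0.696) = +4.614 N·m; τ₂ = −(42.8)(0.696) = −29.79 N·m.
Net torque τ = -25.17 N·m.
α = τ/I = -25.17/0.9495 = -26.51 rad/s².

α ≈ 26.5 rad/s², clockwise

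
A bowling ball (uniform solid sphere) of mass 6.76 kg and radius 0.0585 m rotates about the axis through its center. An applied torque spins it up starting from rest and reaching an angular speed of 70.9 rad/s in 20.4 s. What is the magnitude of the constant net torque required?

I = (2/5)MR² = (2/5)(6.76)(0.0585)² = 0.009254 kg·m².
α = Δω/Δt = (70.9 − 0)/20.4 = 3.475 rad/s².
τ = Iα = (0.009254)(3.475) = 0.03216 N·m.

τ ≈ 0.0322 N·m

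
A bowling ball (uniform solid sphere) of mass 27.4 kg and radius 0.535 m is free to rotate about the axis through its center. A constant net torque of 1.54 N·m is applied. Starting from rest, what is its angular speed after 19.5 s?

ω ≈ 9.57 rad/s

I = (2/5)MR² = (2/5)(27.4)(0.535)² = 3.137 kg·m².
α = τ/I = 1.54/3.137 = 0.4909 rad/s².
ω = ω₀ + αt = 0 + (0.4909)(19.5) = 9.573 rad/s.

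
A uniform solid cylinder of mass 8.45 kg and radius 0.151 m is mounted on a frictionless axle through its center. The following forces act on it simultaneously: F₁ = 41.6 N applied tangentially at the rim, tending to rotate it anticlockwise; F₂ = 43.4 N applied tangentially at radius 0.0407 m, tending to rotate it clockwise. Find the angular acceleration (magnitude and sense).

α ≈ 46.9 rad/s², anticlockwise

I = ½MR² = (1/2)(8.45)(0.151)² = 0.09633 kg·m².
Taking anticlockwise as positive: τ₁ = +(41.6)(0.151) = +6.282 N·m; τ₂ = −(43.4)(0.0407) = −1.766 N·m.
Net torque τ = 4.515 N·m.
α = τ/I = 4.515/0.09633 = 46.87 rad/s².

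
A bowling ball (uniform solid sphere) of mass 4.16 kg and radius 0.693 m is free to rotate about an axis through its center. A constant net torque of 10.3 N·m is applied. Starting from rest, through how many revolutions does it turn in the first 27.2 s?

I = (2/5)MR² = (2/5)(4.16)(0.693)² = 0.7991 kg·m².
α = τ/I = 10.3/0.7991 = 12.89 rad/s².
θ = ½αt² = ½(12.89)(27.2)² = 4768 rad.
Revolutions = θ/(2π) = 758.8.

≈ 759 revolutions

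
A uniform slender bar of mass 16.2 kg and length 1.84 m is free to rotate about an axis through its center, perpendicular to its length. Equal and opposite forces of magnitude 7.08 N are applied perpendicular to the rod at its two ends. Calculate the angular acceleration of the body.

α ≈ 2.85 rad/s²

I = (1/12)ML² = (1/12)(16.2)(1.84)² = 4.571 kg·m².
The couple gives τ = F·(L/2) + F·(L/2) = F L = (7.08)(1.84) = 13.03 N·m.
Newton's second law for rotation, τ = Iα, gives α = τ/I = 13.03/4.571 = 2.850 rad/s².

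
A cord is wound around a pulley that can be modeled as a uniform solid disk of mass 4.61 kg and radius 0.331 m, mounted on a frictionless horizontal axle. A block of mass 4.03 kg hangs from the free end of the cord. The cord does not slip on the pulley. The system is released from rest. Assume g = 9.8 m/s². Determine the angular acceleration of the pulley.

I = ½MR² = (1/2)(4.61)(0.331)² = 0.2525 kg·m².
Block: mg − T = ma. Pulley: TR = Iα. No-slip: a = αR, so T = (I/R²)a = 2.305·a.
Then mg = (m + 2.305)a, so a = (4.03)(9.8)/(4.03 + 2.305) = 6.234 m/s².
α = a/R = 6.234/0.331 = 18.83 rad/s².

α ≈ 18.8 rad/s²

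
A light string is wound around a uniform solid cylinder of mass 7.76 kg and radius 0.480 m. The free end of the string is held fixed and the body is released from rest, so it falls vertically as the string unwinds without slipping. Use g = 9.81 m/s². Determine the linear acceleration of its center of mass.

a ≈ 6.54 m/s²

Translation: Mg − T = Ma. Rotation about the center: TR = Iα with I = ½MR².
With a = αR: T = (I/R²)a = (1/2)M a, so Mg = (1 + 0.5000)Ma.
a = g/(1 + 0.5000) = 9.81/1.500 = 6.540 m/s².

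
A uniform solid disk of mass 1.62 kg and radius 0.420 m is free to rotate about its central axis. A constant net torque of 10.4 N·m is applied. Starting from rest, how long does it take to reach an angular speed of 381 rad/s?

I = ½MR² = (1/2)(1.62)(0.420)² = 0.1429 kg·m².
α = τ/I = 10.4/0.1429 = 72.79 rad/s².
ω = αt ⇒ t = ω/α = 381/72.79 = 5.235 s.

t ≈ 5.23 s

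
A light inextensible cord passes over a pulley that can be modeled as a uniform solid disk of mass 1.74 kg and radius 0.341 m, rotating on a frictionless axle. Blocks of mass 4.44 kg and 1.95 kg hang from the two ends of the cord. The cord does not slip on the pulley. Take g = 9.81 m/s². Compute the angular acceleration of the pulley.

I = ½MR² = (1/2)(1.74)(0.341)² = 0.1012 kg·m².
Heavier block: m₁g − T₁ = m₁a. Lighter block: T₂ − m₂g = m₂a.
Pulley: (T₁ − T₂)R = Iα = I(a/R), so T₁ − T₂ = (I/R²)a = (1/2)M_p a = 0.8700·a.
Adding the three: (m₁ − m₂)g = (m₁ + m₂ + 0.8700)a, so a = (4.44 − 1.95)(9.81)/(4.44 + 1.95 + 0.8700) = 3.365 m/s².
α = a/R = 3.365/0.341 = 9.867 rad/s².

α ≈ 9.87 rad/s²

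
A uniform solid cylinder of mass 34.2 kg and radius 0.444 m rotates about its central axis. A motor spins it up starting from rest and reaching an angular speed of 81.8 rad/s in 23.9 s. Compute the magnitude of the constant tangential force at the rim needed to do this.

I = ½MR² = (1/2)(34.2)(0.444)² = 3.371 kg·m².
α = Δω/Δt = (81.8 − 0)/23.9 = 3.423 rad/s².
The required torque is τ = Iα = (3.371)(3.423) = 11.54 N·m.
A tangential force at the rim gives τ = FR, so F = τ/R = 11.54/0.444 = 25.99 N.

F ≈ 26.0 N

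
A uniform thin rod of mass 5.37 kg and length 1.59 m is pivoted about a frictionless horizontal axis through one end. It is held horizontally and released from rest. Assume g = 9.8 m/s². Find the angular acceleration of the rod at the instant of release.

About the pivot, I = (1/3)ML² = (1/3)(5.37)(1.59)² = 4.525 kg·m².
The weight acts at the center, a distance L/2 = 0.7950 m from the pivot; τ = Mg(L/2) = 41.84 N·m.
α = τ/I = 41.84/4.525 = 9.245 rad/s².

α ≈ 9.25 rad/s²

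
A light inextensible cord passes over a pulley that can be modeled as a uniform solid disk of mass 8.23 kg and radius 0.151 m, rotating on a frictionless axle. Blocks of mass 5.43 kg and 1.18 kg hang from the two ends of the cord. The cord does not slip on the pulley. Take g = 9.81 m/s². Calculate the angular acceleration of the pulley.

I = ½MR² = (1/2)(8.23)(0.151)² = 0.09383 kg·m².
Heavier block: m₁g − T₁ = m₁a. Lighter block: T₂ − m₂g = m₂a.
Pulley: (T₁ − T₂)R = Iα = I(a/R), so T₁ − T₂ = (I/R²)a = (1/2)M_p a = 4.115·a.
Adding the three: (m₁ − m₂)g = (m₁ + m₂ + 4.115)a, so a = (5.43 − 1.18)(9.81)/(5.43 + 1.18 + 4.115) = 3.887 m/s².
α = a/R = 3.887/0.151 = 25.74 rad/s².

α ≈ 25.7 rad/s²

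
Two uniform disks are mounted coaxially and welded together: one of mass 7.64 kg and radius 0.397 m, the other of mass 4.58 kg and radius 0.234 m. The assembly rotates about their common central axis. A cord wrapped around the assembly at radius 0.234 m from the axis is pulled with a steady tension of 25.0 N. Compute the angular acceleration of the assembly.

I = ½M₁R₁² + ½M₂R₂² = ½(7.64)(0.397)² + ½(4.58)(0.234)² = 0.7275 kg·m².
τ = F r = (25.0)(0.234) = 5.850 N·m.
α = τ/I = 5.850/0.7275 = 8.042 rad/s².

α ≈ 8.04 rad/s²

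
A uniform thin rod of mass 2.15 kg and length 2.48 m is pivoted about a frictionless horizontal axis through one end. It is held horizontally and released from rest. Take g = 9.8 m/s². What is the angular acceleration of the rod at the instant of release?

α ≈ 5.93 rad/s²

About the pivot, I = (1/3)ML² = (1/3)(2.15)(2.48)² = 4.408 kg·m².
The weight acts at the center, a distance L/2 = 1.240 m from the pivot; τ = Mg(L/2) = 26.13 N·m.
α = τ/I = 26.13/4.408 = 5.927 rad/s².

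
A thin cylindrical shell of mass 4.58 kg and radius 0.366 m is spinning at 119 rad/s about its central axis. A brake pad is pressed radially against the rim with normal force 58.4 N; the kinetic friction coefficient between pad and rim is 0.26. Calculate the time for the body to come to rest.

t ≈ 13.1 s

I = MR² = (4.58)(0.366)² = 0.6135 kg·m².
Friction force f = μN = (0.26)(58.4) = 15.18 N at the rim; torque magnitude τ = fR = 5.557 N·m, opposing ω.
|α| = τ/I = 5.557/0.6135 = 9.058 rad/s² (deceleration).
0 = ω₀ − |α|t ⇒ t = ω₀/|α| = 119/9.058 = 13.14 s.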